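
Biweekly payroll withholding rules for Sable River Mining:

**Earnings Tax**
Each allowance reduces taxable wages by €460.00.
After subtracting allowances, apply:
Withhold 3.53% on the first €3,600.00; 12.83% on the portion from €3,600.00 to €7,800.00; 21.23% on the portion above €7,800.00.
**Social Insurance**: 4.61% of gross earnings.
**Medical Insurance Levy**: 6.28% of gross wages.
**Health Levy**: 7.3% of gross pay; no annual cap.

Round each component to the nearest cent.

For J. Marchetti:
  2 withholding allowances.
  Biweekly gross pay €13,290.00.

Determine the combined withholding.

€4,053.60

Earnings Tax: taxable = €13,290.00 − 2×€460.00 = €12,370.00
  €665.94 + 21.23% × (€12,370.00 − €7,800.00) = €665.94 + 21.23% × €4,570.00 = €1,636.15
Social Insurance: 4.61% × €13,290.00 = €612.67
Medical Insurance Levy: 6.28% × €13,290.00 = €834.61
Health Levy: 7.3% × €13,290.00 = €970.17
Total: €1,636.15 + €612.67 + €834.61 + €970.17 = €4,053.60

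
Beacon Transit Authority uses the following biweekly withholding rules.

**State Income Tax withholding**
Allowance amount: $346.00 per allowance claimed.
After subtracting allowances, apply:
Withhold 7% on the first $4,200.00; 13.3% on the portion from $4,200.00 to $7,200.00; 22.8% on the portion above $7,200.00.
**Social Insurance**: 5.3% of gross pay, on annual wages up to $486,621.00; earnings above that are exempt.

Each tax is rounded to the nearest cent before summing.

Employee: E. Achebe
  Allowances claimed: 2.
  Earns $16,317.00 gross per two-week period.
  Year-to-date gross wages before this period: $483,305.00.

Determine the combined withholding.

State Income Tax: taxable = $16,317.00 − 2×$346.00 = $15,625.00
  $693.00 + 22.8% × ($15,625.00 − $7,200.00) = $693.00 + 22.8% × $8,425.00 = $2,613.90
Social Insurance: cap $486,621.00 − YTD $483,305.00 = $3,316.00 subject; 5.3% × $3,316.00 = $175.75
Total: $2,613.90 + $175.75 = $2,789.65

$2,789.65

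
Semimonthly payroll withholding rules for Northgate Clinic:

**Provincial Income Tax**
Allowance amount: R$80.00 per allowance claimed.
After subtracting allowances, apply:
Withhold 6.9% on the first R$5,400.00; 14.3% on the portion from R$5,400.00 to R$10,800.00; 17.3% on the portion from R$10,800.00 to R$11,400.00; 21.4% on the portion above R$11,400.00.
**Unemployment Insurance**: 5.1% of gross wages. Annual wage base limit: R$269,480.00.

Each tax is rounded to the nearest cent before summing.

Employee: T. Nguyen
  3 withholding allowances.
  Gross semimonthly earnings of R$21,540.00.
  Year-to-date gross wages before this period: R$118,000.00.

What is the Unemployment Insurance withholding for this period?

R$1,098.54

Unemployment Insurance: 5.1% × R$21,540.00 = R$1,098.54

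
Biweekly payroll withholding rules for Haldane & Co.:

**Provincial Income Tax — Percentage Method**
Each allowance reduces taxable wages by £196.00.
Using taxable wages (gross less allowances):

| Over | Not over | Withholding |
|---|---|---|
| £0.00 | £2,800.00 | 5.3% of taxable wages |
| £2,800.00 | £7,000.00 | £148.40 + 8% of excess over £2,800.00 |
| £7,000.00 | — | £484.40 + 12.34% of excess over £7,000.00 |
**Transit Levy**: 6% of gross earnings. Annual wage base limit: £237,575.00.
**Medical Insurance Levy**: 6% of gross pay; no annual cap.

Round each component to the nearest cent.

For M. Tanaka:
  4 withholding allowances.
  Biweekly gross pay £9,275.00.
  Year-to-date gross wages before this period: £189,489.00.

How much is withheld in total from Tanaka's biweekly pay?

Provincial Income Tax: taxable = £9,275.00 − 4×£196.00 = £8,491.00
  £484.40 + 12.34% × (£8,491.00 − £7,000.00) = £484.40 + 12.34% × £1,491.00 = £668.39
Transit Levy: 6% × £9,275.00 = £556.50
Medical Insurance Levy: 6% × £9,275.00 = £556.50
Total: £668.39 + £556.50 + £556.50 = £1,781.39

£1,781.39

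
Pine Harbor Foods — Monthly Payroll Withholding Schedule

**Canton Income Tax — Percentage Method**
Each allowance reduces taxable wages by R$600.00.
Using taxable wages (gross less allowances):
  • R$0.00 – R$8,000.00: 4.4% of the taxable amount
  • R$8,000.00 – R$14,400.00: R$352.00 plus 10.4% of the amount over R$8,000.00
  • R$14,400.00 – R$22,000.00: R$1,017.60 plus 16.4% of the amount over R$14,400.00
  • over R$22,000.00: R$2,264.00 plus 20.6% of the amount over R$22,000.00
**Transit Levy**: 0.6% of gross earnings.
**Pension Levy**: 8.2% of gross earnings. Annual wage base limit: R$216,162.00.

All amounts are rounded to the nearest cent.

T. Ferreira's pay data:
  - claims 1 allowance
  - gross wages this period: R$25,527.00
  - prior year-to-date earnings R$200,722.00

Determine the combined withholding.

Canton Income Tax: taxable = R$25,527.00 − 1×R$600.00 = R$24,927.00
  R$2,264.00 + 20.6% × (R$24,927.00 − R$22,000.00) = R$2,264.00 + 20.6% × R$2,927.00 = R$2,866.96
Transit Levy: 0.6% × R$25,527.00 = R$153.16
Pension Levy: cap R$216,162.00 − YTD R$200,722.00 = R$15,440.00 subject; 8.2% × R$15,440.00 = R$1,266.08
Total: R$2,866.96 + R$153.16 + R$1,266.08 = R$4,286.20

R$4,286.20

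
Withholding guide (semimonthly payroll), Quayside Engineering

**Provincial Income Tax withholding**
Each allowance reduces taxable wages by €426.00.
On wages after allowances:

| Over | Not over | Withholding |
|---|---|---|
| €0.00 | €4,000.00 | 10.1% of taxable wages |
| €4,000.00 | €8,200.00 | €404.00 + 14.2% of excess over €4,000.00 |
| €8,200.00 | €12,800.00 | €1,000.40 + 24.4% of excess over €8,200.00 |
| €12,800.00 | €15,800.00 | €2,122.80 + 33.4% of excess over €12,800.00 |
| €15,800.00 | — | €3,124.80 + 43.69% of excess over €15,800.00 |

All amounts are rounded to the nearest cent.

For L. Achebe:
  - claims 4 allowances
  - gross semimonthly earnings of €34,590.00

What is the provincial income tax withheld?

€10,589.67

Provincial Income Tax: taxable = €34,590.00 − 4×€426.00 = €32,886.00
  €3,124.80 + 43.69% × (€32,886.00 − €15,800.00) = €3,124.80 + 43.69% × €17,086.00 = €10,589.67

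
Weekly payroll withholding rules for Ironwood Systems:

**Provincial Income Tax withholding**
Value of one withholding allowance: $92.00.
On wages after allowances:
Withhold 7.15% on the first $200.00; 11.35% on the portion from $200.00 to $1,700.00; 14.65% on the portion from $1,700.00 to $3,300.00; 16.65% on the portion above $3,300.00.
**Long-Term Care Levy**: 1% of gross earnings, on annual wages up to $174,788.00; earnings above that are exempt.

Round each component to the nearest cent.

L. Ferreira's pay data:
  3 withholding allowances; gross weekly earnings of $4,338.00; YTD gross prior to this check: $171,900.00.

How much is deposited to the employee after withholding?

$3,763.30

Provincial Income Tax: taxable = $4,338.00 − 3×$92.00 = $4,062.00
  $418.95 + 16.65% × ($4,062.00 − $3,300.00) = $418.95 + 16.65% × $762.00 = $545.82
Long-Term Care Levy: cap $174,788.00 − YTD $171,900.00 = $2,888.00 subject; 1% × $2,888.00 = $28.88
Total withheld: $545.82 + $28.88 = $574.70
Net pay: $4,338.00 − $574.70 = $3,763.30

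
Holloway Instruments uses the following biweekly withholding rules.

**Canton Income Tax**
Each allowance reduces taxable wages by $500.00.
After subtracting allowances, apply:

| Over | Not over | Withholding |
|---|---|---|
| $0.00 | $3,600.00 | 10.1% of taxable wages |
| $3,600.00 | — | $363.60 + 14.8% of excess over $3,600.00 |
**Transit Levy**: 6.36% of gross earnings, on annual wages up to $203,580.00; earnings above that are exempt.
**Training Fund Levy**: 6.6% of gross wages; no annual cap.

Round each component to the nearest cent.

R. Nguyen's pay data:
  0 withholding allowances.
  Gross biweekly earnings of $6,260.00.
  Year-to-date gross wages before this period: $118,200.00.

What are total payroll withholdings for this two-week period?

$1,568.58

Canton Income Tax: taxable = $6,260.00
  $363.60 + 14.8% × ($6,260.00 − $3,600.00) = $363.60 + 14.8% × $2,660.00 = $757.28
Transit Levy: 6.36% × $6,260.00 = $398.14
Training Fund Levy: 6.6% × $6,260.00 = $413.16
Total: $757.28 + $398.14 + $413.16 = $1,568.58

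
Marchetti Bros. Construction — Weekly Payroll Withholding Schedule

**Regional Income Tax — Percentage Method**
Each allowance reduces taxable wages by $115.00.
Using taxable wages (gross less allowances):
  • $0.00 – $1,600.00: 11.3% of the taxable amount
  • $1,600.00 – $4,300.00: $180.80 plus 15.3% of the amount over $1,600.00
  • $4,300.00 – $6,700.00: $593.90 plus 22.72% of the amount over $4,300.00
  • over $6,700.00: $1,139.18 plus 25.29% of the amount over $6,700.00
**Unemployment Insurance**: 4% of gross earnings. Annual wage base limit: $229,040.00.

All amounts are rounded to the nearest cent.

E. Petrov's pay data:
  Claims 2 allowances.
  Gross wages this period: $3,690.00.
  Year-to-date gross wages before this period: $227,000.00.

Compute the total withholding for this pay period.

Regional Income Tax: taxable = $3,690.00 − 2×$115.00 = $3,460.00
  $180.80 + 15.3% × ($3,460.00 − $1,600.00) = $180.80 + 15.3% × $1,860.00 = $465.38
Unemployment Insurance: cap $229,040.00 − YTD $227,000.00 = $2,040.00 subject; 4% × $2,040.00 = $81.60
Total: $465.38 + $81.60 = $546.98

$546.98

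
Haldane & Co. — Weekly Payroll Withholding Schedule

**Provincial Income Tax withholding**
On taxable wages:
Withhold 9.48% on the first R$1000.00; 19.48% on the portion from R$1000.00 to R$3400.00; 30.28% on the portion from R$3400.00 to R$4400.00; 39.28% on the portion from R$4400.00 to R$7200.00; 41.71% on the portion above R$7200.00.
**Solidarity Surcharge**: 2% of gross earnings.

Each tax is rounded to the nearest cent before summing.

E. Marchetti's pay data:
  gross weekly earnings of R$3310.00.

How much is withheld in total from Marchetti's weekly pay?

R$610.99

Provincial Income Tax: taxable = R$3310.00
  R$94.80 + 19.48% × (R$3310.00 − R$1000.00) = R$94.80 + 19.48% × R$2310.00 = R$544.79
Solidarity Surcharge: 2% × R$3310.00 = R$66.20
Total: R$544.79 + R$66.20 = R$610.99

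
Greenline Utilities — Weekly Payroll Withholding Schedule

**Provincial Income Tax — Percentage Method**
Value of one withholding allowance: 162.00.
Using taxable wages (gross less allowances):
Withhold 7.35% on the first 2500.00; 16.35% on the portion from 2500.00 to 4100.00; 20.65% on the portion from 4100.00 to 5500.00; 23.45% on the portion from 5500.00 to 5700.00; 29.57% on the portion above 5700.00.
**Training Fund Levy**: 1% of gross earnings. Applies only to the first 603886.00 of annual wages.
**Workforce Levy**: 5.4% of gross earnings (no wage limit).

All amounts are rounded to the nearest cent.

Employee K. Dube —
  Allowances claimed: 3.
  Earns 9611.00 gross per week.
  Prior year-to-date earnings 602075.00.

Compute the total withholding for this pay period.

2331.22

Provincial Income Tax: taxable = 9611.00 − 3×162.00 = 9125.00
  781.35 + 29.57% × (9125.00 − 5700.00) = 781.35 + 29.57% × 3425.00 = 1794.12
Training Fund Levy: cap 603886.00 − YTD 602075.00 = 1811.00 subject; 1% × 1811.00 = 18.11
Workforce Levy: 5.4% × 9611.00 = 518.99
Total: 1794.12 + 18.11 + 518.99 = 2331.22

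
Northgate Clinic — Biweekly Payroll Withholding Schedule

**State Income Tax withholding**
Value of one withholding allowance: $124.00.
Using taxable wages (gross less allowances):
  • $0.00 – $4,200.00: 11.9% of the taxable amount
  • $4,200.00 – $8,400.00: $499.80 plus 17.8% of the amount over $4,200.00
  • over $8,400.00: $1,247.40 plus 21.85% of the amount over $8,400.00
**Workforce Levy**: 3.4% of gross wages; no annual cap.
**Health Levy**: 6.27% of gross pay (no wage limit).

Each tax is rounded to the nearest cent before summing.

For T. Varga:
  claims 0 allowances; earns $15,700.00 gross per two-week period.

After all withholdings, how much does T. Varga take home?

State Income Tax: taxable = $15,700.00
  $1,247.40 + 21.85% × ($15,700.00 − $8,400.00) = $1,247.40 + 21.85% × $7,300.00 = $2,842.45
Workforce Levy: 3.4% × $15,700.00 = $533.80
Health Levy: 6.27% × $15,700.00 = $984.39
Total withheld: $2,842.45 + $533.80 + $984.39 = $4,360.64
Net pay: $15,700.00 − $4,360.64 = $11,339.36

$11,339.36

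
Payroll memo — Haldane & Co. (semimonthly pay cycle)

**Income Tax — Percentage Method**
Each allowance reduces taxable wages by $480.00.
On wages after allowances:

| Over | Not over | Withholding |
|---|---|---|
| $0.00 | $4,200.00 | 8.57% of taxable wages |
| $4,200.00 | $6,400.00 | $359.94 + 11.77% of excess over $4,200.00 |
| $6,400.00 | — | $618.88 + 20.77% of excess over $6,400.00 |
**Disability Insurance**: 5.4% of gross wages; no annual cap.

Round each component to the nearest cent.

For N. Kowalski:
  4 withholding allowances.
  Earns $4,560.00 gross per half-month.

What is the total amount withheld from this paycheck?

Income Tax: taxable = $4,560.00 − 4×$480.00 = $2,640.00
  8.57% × $2,640.00 = $226.25
Disability Insurance: 5.4% × $4,560.00 = $246.24
Total: $226.25 + $246.24 = $472.49

$472.49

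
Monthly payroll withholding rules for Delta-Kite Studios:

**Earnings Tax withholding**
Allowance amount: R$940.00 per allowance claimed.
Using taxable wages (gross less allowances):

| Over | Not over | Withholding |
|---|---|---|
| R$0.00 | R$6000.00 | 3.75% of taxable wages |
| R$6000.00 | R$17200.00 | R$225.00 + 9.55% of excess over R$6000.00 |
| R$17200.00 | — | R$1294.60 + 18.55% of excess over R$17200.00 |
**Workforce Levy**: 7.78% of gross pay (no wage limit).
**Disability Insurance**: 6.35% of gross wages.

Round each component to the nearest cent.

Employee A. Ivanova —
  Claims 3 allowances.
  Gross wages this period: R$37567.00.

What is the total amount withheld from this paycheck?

R$9857.78

Earnings Tax: taxable = R$37567.00 − 3×R$940.00 = R$34747.00
  R$1294.60 + 18.55% × (R$34747.00 − R$17200.00) = R$1294.60 + 18.55% × R$17547.00 = R$4549.57
Workforce Levy: 7.78% × R$37567.00 = R$2922.71
Disability Insurance: 6.35% × R$37567.00 = R$2385.50
Total: R$4549.57 + R$2922.71 + R$2385.50 = R$9857.78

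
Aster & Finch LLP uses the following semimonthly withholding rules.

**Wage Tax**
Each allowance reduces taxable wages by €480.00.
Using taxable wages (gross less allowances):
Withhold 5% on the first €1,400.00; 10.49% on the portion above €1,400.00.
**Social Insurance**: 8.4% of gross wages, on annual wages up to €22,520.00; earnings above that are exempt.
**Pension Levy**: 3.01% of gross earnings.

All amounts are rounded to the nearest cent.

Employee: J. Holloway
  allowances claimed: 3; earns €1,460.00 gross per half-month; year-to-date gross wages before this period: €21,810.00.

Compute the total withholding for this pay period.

Wage Tax: taxable = €1,460.00 − 3×€480.00 = €20.00
  5% × €20.00 = €1.00
Social Insurance: cap €22,520.00 − YTD €21,810.00 = €710.00 subject; 8.4% × €710.00 = €59.64
Pension Levy: 3.01% × €1,460.00 = €43.95
Total: €1.00 + €59.64 + €43.95 = €104.59

€104.59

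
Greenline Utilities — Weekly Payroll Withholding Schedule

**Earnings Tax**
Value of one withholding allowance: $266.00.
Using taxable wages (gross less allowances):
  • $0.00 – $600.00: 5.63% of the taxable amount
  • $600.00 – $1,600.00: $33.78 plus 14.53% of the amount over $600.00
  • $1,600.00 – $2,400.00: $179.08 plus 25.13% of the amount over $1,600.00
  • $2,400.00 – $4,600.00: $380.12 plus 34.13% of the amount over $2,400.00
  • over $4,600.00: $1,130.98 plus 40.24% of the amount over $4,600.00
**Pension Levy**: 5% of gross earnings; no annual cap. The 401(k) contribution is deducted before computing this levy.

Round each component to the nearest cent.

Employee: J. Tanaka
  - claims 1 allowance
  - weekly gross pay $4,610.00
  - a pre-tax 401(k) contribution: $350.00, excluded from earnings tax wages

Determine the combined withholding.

$1,137.15

Earnings Tax: taxable = $4,610.00 − $350.00 − 1×$266.00 = $3,994.00
  $380.12 + 34.13% × ($3,994.00 − $2,400.00) = $380.12 + 34.13% × $1,594.00 = $924.15
Pension Levy: 5% × $4,260.00 = $213.00
Total: $924.15 + $213.00 = $1,137.15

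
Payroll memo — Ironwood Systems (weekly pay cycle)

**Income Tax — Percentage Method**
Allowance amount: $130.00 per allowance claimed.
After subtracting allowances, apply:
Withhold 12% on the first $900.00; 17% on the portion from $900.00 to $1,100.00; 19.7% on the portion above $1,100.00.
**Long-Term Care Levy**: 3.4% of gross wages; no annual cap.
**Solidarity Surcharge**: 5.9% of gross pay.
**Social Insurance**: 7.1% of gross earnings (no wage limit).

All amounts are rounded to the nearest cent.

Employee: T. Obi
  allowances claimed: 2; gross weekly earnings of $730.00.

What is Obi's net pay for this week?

$553.88

Income Tax: taxable = $730.00 − 2×$130.00 = $470.00
  12% × $470.00 = $56.40
Long-Term Care Levy: 3.4% × $730.00 = $24.82
Solidarity Surcharge: 5.9% × $730.00 = $43.07
Social Insurance: 7.1% × $730.00 = $51.83
Total withheld: $56.40 + $24.82 + $43.07 + $51.83 = $176.12
Net pay: $730.00 − $176.12 = $553.88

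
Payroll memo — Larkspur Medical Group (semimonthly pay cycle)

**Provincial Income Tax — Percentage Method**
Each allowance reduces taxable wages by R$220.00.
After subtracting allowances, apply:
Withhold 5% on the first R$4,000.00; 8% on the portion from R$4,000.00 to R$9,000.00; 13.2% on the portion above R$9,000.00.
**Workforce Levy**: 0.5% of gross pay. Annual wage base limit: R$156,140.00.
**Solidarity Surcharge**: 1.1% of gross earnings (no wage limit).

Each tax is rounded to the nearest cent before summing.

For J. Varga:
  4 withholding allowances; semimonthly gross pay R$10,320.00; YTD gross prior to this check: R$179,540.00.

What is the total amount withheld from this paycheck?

R$771.60

Provincial Income Tax: taxable = R$10,320.00 − 4×R$220.00 = R$9,440.00
  R$600.00 + 13.2% × (R$9,440.00 − R$9,000.00) = R$600.00 + 13.2% × R$440.00 = R$658.08
Workforce Levy: YTD R$179,540.00 ≥ cap R$156,140.00 → R$0.00
Solidarity Surcharge: 1.1% × R$10,320.00 = R$113.52
Total: R$658.08 + R$0.00 + R$113.52 = R$771.60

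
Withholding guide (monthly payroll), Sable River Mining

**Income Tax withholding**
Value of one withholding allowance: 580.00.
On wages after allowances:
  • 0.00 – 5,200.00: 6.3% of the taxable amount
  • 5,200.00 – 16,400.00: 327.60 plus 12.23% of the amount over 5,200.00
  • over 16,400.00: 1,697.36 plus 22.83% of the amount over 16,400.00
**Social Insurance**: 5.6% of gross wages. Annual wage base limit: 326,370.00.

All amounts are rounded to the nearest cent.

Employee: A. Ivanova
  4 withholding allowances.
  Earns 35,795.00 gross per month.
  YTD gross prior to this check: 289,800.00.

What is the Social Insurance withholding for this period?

Social Insurance: 5.6% × 35,795.00 = 2,004.52

2,004.52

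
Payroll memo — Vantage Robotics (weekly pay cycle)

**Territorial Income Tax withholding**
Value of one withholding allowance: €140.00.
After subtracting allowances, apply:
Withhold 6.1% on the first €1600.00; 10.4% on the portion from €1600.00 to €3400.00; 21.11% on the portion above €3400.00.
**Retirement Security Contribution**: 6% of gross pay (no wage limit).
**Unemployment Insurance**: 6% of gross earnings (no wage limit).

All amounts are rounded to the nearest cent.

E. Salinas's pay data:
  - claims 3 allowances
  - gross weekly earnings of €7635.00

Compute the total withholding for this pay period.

€2006.35

Territorial Income Tax: taxable = €7635.00 − 3×€140.00 = €7215.00
  €284.80 + 21.11% × (€7215.00 − €3400.00) = €284.80 + 21.11% × €3815.00 = €1090.15
Retirement Security Contribution: 6% × €7635.00 = €458.10
Unemployment Insurance: 6% × €7635.00 = €458.10
Total: €1090.15 + €458.10 + €458.10 = €2006.35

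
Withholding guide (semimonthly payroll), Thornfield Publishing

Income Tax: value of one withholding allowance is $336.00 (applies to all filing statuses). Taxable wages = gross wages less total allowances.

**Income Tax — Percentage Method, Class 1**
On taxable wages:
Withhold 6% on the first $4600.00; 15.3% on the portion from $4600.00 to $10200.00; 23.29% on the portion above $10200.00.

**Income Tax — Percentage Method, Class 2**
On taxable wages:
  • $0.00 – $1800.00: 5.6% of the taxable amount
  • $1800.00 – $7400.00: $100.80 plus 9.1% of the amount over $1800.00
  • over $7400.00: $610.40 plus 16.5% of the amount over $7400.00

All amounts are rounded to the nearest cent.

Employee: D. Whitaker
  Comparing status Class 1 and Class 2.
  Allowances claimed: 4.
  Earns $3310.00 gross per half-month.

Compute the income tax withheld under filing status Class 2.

Income Tax (Class 2): taxable = $3310.00 − 4×$336.00 = $1966.00
  $100.80 + 9.1% × ($1966.00 − $1800.00) = $100.80 + 9.1% × $166.00 = $115.91

$115.91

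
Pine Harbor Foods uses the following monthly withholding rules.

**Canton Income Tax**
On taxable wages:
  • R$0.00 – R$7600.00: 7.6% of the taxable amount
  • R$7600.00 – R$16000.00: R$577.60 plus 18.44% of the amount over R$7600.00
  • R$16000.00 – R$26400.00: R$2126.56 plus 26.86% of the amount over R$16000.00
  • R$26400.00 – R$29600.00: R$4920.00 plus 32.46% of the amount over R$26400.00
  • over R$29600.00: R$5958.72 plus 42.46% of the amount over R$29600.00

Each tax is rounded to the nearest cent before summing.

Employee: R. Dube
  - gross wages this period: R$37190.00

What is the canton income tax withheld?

R$9181.43

Canton Income Tax: taxable = R$37190.00
  R$5958.72 + 42.46% × (R$37190.00 − R$29600.00) = R$5958.72 + 42.46% × R$7590.00 = R$9181.43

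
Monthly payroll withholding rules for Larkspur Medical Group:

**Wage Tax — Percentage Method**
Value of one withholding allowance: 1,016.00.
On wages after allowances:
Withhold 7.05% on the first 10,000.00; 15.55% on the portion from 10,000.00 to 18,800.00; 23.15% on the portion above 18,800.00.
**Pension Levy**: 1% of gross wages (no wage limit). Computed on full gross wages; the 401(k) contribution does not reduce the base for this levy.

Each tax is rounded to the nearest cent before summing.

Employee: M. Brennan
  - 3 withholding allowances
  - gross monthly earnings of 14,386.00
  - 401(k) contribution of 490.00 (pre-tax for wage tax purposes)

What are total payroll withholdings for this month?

Wage Tax: taxable = 14,386.00 − 490.00 − 3×1,016.00 = 10,848.00
  705.00 + 15.55% × (10,848.00 − 10,000.00) = 705.00 + 15.55% × 848.00 = 836.86
Pension Levy: 1% × 14,386.00 = 143.86
Total: 836.86 + 143.86 = 980.72

980.72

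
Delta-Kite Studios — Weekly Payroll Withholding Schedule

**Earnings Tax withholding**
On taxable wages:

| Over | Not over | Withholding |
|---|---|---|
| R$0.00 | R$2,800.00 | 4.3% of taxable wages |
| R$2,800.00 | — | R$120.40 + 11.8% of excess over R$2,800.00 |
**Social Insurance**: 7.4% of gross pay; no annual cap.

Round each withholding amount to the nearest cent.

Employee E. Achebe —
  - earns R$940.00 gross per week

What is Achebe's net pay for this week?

Earnings Tax: taxable = R$940.00
  4.3% × R$940.00 = R$40.42
Social Insurance: 7.4% × R$940.00 = R$69.56
Total withheld: R$40.42 + R$69.56 = R$109.98
Net pay: R$940.00 − R$109.98 = R$830.02

R$830.02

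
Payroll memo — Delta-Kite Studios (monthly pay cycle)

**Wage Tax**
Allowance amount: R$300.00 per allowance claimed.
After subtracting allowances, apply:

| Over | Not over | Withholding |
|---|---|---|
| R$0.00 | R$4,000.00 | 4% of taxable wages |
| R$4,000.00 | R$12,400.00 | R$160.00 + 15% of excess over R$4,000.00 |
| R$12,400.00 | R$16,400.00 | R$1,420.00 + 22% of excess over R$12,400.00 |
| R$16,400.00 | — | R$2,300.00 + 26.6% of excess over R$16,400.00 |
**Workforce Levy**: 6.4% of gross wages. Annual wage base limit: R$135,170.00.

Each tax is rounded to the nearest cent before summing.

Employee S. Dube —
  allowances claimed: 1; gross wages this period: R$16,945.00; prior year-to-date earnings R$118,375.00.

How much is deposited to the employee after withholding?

R$13,504.95

Wage Tax: taxable = R$16,945.00 − 1×R$300.00 = R$16,645.00
  R$2,300.00 + 26.6% × (R$16,645.00 − R$16,400.00) = R$2,300.00 + 26.6% × R$245.00 = R$2,365.17
Workforce Levy: cap R$135,170.00 − YTD R$118,375.00 = R$16,795.00 subject; 6.4% × R$16,795.00 = R$1,074.88
Total withheld: R$2,365.17 + R$1,074.88 = R$3,440.05
Net pay: R$16,945.00 − R$3,440.05 = R$13,504.95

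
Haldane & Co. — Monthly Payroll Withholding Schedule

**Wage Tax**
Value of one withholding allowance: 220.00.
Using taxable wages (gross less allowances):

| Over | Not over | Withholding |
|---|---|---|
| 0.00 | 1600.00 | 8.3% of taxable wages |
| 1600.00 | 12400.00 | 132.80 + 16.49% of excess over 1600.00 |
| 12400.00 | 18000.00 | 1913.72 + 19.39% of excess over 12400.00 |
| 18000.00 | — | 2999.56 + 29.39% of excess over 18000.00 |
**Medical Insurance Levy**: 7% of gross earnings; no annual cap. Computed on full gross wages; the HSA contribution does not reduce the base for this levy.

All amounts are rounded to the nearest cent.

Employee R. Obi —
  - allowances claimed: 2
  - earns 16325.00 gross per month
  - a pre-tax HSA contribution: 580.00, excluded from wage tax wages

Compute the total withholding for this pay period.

3619.75

Wage Tax: taxable = 16325.00 − 580.00 − 2×220.00 = 15305.00
  1913.72 + 19.39% × (15305.00 − 12400.00) = 1913.72 + 19.39% × 2905.00 = 2477.00
Medical Insurance Levy: 7% × 16325.00 = 1142.75
Total: 2477.00 + 1142.75 = 3619.75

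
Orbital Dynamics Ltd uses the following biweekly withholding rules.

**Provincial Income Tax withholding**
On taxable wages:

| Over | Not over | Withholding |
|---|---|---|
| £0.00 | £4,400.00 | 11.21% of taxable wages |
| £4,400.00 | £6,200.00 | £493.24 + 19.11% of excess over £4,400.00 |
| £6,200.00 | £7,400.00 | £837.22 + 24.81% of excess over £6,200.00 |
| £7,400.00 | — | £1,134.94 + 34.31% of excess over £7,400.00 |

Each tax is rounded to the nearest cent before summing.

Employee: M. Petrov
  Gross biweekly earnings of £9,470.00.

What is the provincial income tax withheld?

Provincial Income Tax: taxable = £9,470.00
  £1,134.94 + 34.31% × (£9,470.00 − £7,400.00) = £1,134.94 + 34.31% × £2,070.00 = £1,845.16

£1,845.16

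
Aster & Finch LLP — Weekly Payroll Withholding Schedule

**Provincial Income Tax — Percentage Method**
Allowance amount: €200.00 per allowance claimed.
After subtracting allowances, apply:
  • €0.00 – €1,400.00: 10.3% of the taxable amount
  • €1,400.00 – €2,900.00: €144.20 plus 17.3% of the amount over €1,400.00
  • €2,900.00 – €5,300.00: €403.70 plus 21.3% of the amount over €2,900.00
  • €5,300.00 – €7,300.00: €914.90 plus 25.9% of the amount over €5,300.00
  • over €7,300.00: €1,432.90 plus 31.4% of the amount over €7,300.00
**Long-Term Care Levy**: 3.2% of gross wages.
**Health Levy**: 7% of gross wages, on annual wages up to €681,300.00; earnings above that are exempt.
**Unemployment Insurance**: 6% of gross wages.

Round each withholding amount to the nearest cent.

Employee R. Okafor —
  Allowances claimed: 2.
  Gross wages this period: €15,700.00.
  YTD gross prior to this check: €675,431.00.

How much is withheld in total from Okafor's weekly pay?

Provincial Income Tax: taxable = €15,700.00 − 2×€200.00 = €15,300.00
  €1,432.90 + 31.4% × (€15,300.00 − €7,300.00) = €1,432.90 + 31.4% × €8,000.00 = €3,944.90
Long-Term Care Levy: 3.2% × €15,700.00 = €502.40
Health Levy: cap €681,300.00 − YTD €675,431.00 = €5,869.00 subject; 7% × €5,869.00 = €410.83
Unemployment Insurance: 6% × €15,700.00 = €942.00
Total: €3,944.90 + €502.40 + €410.83 + €942.00 = €5,800.13

€5,800.13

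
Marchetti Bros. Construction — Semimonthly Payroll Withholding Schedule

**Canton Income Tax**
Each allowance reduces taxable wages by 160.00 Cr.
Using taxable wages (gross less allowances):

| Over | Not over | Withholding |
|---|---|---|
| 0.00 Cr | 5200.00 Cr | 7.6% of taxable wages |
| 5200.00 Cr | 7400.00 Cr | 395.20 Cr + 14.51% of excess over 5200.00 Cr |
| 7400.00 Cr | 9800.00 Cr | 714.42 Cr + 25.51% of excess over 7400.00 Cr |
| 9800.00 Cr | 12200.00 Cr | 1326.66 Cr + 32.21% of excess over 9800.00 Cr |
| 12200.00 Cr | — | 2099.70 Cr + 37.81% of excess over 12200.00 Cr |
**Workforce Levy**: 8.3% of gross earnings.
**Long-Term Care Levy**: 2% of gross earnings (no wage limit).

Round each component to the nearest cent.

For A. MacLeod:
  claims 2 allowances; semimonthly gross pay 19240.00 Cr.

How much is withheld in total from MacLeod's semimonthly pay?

Canton Income Tax: taxable = 19240.00 Cr − 2×160.00 Cr = 18920.00 Cr
  2099.70 Cr + 37.81% × (18920.00 Cr − 12200.00 Cr) = 2099.70 Cr + 37.81% × 6720.00 Cr = 4640.53 Cr
Workforce Levy: 8.3% × 19240.00 Cr = 1596.92 Cr
Long-Term Care Levy: 2% × 19240.00 Cr = 384.80 Cr
Total: 4640.53 Cr + 1596.92 Cr + 384.80 Cr = 6622.25 Cr

6622.25 Cr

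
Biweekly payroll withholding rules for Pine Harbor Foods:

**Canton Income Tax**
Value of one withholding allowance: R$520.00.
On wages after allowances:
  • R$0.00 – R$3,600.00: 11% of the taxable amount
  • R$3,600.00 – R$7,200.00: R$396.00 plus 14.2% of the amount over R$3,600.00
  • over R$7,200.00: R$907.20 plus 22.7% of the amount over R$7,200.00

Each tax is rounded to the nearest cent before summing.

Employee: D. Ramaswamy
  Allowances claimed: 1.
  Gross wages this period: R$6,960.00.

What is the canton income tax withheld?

R$799.28

Canton Income Tax: taxable = R$6,960.00 − 1×R$520.00 = R$6,440.00
  R$396.00 + 14.2% × (R$6,440.00 − R$3,600.00) = R$396.00 + 14.2% × R$2,840.00 = R$799.28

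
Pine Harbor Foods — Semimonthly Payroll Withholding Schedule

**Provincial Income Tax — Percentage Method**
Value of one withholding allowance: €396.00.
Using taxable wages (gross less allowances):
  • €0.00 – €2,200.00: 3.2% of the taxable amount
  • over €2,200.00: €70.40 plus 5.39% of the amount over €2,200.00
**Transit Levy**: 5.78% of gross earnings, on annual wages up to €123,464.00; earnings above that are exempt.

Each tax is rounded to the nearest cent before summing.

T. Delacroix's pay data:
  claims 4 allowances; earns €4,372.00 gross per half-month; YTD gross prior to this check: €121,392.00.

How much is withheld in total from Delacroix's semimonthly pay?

€221.85

Provincial Income Tax: taxable = €4,372.00 − 4×€396.00 = €2,788.00
  €70.40 + 5.39% × (€2,788.00 − €2,200.00) = €70.40 + 5.39% × €588.00 = €102.09
Transit Levy: cap €123,464.00 − YTD €121,392.00 = €2,072.00 subject; 5.78% × €2,072.00 = €119.76
Total: €102.09 + €119.76 = €221.85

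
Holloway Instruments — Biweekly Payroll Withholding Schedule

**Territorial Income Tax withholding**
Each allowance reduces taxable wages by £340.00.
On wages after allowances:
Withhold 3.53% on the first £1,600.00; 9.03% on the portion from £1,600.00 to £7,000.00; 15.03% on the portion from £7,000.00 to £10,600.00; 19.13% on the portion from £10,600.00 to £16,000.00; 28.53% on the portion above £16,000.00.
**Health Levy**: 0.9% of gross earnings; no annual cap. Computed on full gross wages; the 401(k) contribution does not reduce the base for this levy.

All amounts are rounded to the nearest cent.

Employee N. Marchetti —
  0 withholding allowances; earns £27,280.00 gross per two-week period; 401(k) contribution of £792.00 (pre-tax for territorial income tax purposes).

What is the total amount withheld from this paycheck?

Territorial Income Tax: taxable = £27,280.00 − £792.00 = £26,488.00
  £2,118.20 + 28.53% × (£26,488.00 − £16,000.00) = £2,118.20 + 28.53% × £10,488.00 = £5,110.43
Health Levy: 0.9% × £27,280.00 = £245.52
Total: £5,110.43 + £245.52 = £5,355.95

£5,355.95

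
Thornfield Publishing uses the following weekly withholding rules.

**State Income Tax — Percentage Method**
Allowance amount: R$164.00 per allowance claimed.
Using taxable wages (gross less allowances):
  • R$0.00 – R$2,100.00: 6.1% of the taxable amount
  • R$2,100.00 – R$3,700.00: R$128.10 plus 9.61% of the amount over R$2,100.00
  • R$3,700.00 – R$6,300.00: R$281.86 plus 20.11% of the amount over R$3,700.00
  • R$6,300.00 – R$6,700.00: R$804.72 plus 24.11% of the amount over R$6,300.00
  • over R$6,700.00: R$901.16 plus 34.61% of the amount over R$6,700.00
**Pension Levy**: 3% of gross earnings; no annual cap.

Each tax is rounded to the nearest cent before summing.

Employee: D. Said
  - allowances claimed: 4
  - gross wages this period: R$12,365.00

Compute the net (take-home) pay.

R$9,359.28

State Income Tax: taxable = R$12,365.00 − 4×R$164.00 = R$11,709.00
  R$901.16 + 34.61% × (R$11,709.00 − R$6,700.00) = R$901.16 + 34.61% × R$5,009.00 = R$2,634.77
Pension Levy: 3% × R$12,365.00 = R$370.95
Total withheld: R$2,634.77 + R$370.95 = R$3,005.72
Net pay: R$12,365.00 − R$3,005.72 = R$9,359.28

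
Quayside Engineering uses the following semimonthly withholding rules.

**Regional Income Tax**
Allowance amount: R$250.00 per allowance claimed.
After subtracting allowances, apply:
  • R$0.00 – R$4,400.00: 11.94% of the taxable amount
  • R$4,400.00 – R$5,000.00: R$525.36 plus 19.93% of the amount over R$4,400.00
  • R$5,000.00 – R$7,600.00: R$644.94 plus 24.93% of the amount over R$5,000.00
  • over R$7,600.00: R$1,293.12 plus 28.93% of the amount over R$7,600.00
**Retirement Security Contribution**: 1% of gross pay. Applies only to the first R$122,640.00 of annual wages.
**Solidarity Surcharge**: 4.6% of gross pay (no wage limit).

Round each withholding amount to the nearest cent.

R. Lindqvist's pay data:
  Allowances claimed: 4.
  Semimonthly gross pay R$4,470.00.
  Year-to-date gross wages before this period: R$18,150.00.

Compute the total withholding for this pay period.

Regional Income Tax: taxable = R$4,470.00 − 4×R$250.00 = R$3,470.00
  11.94% × R$3,470.00 = R$414.32
Retirement Security Contribution: 1% × R$4,470.00 = R$44.70
Solidarity Surcharge: 4.6% × R$4,470.00 = R$205.62
Total: R$414.32 + R$44.70 + R$205.62 = R$664.64

R$664.64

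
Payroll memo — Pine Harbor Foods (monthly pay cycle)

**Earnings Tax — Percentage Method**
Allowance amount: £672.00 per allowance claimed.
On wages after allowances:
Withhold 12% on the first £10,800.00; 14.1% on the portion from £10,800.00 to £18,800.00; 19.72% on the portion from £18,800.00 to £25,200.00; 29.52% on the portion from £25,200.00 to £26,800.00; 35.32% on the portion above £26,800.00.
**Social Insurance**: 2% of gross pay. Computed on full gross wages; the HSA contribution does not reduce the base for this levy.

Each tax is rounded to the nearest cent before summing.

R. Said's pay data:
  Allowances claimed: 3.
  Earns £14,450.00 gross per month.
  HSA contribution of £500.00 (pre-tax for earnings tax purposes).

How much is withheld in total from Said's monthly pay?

Earnings Tax: taxable = £14,450.00 − £500.00 − 3×£672.00 = £11,934.00
  £1,296.00 + 14.1% × (£11,934.00 − £10,800.00) = £1,296.00 + 14.1% × £1,134.00 = £1,455.89
Social Insurance: 2% × £14,450.00 = £289.00
Total: £1,455.89 + £289.00 = £1,744.89

£1,744.89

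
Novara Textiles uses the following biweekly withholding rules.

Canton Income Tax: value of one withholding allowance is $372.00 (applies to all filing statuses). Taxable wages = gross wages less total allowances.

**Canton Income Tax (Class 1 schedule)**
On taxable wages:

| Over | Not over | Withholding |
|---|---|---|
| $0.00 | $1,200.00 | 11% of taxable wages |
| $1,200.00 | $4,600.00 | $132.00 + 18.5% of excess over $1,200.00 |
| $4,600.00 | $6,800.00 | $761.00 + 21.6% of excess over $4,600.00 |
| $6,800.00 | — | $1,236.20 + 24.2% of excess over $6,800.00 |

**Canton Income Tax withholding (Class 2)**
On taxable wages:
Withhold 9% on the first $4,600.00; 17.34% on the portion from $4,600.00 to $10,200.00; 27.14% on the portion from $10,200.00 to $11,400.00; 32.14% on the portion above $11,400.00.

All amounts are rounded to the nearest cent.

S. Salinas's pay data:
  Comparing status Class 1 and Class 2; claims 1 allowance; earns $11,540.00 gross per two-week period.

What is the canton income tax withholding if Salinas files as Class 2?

$1,647.76

Canton Income Tax (Class 2): taxable = $11,540.00 − 1×$372.00 = $11,168.00
  $1,385.04 + 27.14% × ($11,168.00 − $10,200.00) = $1,385.04 + 27.14% × $968.00 = $1,647.76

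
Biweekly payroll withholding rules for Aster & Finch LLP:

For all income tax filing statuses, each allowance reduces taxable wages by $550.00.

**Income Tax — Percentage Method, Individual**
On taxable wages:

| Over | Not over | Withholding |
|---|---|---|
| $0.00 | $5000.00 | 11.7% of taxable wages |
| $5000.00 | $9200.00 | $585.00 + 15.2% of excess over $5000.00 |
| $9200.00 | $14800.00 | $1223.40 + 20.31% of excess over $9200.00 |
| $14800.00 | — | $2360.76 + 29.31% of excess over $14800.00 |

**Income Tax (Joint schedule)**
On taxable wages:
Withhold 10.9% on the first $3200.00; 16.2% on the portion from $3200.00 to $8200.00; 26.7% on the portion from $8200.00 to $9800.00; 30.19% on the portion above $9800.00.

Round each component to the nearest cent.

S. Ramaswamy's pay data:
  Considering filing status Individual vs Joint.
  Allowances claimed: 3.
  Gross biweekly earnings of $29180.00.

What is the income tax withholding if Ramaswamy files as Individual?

Income Tax (Individual): taxable = $29180.00 − 3×$550.00 = $27530.00
  $2360.76 + 29.31% × ($27530.00 − $14800.00) = $2360.76 + 29.31% × $12730.00 = $6091.92

$6091.92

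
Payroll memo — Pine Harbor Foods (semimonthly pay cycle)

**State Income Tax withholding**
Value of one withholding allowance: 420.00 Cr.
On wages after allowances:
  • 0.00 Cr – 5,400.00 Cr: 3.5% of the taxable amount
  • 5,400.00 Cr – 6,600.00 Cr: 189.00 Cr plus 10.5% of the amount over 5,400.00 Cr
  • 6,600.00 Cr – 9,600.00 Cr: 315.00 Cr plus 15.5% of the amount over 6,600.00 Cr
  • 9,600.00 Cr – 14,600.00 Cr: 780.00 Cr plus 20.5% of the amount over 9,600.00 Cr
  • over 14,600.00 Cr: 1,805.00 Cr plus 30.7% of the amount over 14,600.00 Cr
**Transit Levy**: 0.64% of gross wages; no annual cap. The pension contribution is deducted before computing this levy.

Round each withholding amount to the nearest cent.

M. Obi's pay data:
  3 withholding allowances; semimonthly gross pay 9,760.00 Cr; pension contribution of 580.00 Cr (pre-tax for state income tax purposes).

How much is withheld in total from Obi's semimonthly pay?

578.35 Cr

State Income Tax: taxable = 9,760.00 Cr − 580.00 Cr − 3×420.00 Cr = 7,920.00 Cr
  315.00 Cr + 15.5% × (7,920.00 Cr − 6,600.00 Cr) = 315.00 Cr + 15.5% × 1,320.00 Cr = 519.60 Cr
Transit Levy: 0.64% × 9,180.00 Cr = 58.75 Cr
Total: 519.60 Cr + 58.75 Cr = 578.35 Cr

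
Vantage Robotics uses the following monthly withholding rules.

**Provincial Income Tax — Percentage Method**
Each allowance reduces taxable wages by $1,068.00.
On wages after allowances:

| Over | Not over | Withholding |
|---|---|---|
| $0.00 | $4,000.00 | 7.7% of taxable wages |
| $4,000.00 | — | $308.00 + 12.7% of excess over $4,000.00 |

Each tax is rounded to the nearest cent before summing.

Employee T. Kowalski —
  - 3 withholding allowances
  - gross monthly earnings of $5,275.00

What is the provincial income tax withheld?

$159.47

Provincial Income Tax: taxable = $5,275.00 − 3×$1,068.00 = $2,071.00
  7.7% × $2,071.00 = $159.47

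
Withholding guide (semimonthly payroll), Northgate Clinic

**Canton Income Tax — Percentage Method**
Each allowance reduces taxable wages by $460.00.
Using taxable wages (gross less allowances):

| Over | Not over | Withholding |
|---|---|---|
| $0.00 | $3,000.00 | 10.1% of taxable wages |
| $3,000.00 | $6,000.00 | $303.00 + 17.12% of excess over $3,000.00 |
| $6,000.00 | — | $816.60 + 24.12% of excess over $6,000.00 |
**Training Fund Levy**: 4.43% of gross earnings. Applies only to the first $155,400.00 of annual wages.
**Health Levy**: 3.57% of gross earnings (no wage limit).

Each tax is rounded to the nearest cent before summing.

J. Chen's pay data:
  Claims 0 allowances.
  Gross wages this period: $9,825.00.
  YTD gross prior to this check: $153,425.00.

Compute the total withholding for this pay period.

Canton Income Tax: taxable = $9,825.00
  $816.60 + 24.12% × ($9,825.00 − $6,000.00) = $816.60 + 24.12% × $3,825.00 = $1,739.19
Training Fund Levy: cap $155,400.00 − YTD $153,425.00 = $1,975.00 subject; 4.43% × $1,975.00 = $87.49
Health Levy: 3.57% × $9,825.00 = $350.75
Total: $1,739.19 + $87.49 + $350.75 = $2,177.43

$2,177.43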